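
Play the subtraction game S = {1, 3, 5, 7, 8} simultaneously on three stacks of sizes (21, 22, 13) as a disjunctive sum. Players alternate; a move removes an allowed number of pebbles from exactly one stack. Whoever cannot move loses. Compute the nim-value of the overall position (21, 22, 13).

2

All stacks use S = {1, 3, 5, 7, 8}:
G(0) = 0
G(1) = mex{0} = 1
G(2) = mex{1} = 0
G(3) = mex{0,0} = 1
G(4) = mex{1,1} = 0
G(5) = mex{0,0,0} = 1
G(6) = mex{1,1,1} = 0
G(7) = mex{0,0,0,0} = 1
G(8) = mex{1,1,1,1,0} = 2
G(9) = mex{2,0,0,0,1} = 3
G(10) = mex{3,1,1,1,0} = 2
G(11) = mex{2,2,0,0,1} = 3
G(12) = mex{3,3,1,1,0} = 2
G(13) = mex{2,2,2,0,1} = 3
G(14) = mex{3,3,3,1,0} = 2
G(15) = mex{2,2,2,2,1} = 0
G(16) = mex{0,3,3,3,2} = 1
G(17) = mex{1,2,2,2,3} = 0
G(18) = mex{0,0,3,3,2} = 1
G(19) = mex{1,1,2,2,3} = 0
G(20) = mex{0,0,0,3,2} = 1
G(21) = mex{1,1,1,2,3} = 0
G(22) = mex{0,0,0,0,2} = 1
Stack A: G(21) = 0.
Stack B: G(22) = 1.
Stack C: G(13) = 3.
Combined Grundy value = 0 ⊕ 1 ⊕ 3 = 2.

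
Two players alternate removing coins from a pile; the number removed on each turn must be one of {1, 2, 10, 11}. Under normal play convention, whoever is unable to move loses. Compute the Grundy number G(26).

2

n :  0  1  2  3  4  5  6  7  8  9 10 11 12 13 14 15 16 17 18 19 20 21 22 23 24 25 26
G :  0  1  2  0  1  2  0  1  2  0  1  2  0  1  2  0  1  2  0  1  2  0  1  2  0  1  2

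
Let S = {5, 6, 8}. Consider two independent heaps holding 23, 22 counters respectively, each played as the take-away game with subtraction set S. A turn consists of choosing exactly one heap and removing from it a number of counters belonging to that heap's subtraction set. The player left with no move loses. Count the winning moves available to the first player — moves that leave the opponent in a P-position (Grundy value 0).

1

All heaps use S = {5, 6, 8}:
G(0) = 0
G(1) = mex{} = 0
G(2) = mex{} = 0
G(3) = mex{} = 0
G(4) = mex{} = 0
G(5) = mex{0} = 1
G(6) = mex{0,0} = 1
G(7) = mex{0,0} = 1
G(8) = mex{0,0,0} = 1
G(9) = mex{0,0,0} = 1
G(10) = mex{1,0,0} = 2
G(11) = mex{1,1,0} = 2
G(12) = mex{1,1,0} = 2
G(13) = mex{1,1,1} = 0
G(14) = mex{1,1,1} = 0
G(15) = mex{2,1,1} = 0
G(16) = mex{2,2,1} = 0
G(17) = mex{2,2,1} = 0
G(18) = mex{0,2,2} = 1
G(19) = mex{0,0,2} = 1
G(20) = mex{0,0,2} = 1
G(21) = mex{0,0,0} = 1
G(22) = mex{0,0,0} = 1
G(23) = mex{1,0,0} = 2
Heap A: G(23) = 2.
Heap B: G(22) = 1.
Combined Grundy value = 2 ⊕ 1 = 3.
A winning move leaves total XOR = 0, i.e. changes one component's Grundy value g to g ⊕ X where X is the current total.
Heap A: need g' = 2⊕3 = 1. Options: 23−5→G=1, 23−6→G=0, 23−8→G=0. Hits: 1.
Heap B: need g' = 1⊕3 = 2. Options: 22−5→G=0, 22−6→G=0, 22−8→G=0. Hits: 0.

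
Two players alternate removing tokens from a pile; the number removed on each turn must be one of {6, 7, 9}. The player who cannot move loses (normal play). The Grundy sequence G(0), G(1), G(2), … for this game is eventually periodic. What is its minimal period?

G(0) = 0
G(1) = mex{} = 0
G(2) = mex{} = 0
G(3) = mex{} = 0
G(4) = mex{} = 0
G(5) = mex{} = 0
G(6) = mex{0} = 1
G(7) = mex{0,0} = 1
G(8) = mex{0,0} = 1
G(9) = mex{0,0,0} = 1
G(10) = mex{0,0,0} = 1
G(11) = mex{0,0,0} = 1
G(12) = mex{1,0,0} = 2
G(13) = mex{1,1,0} = 2
G(14) = mex{1,1,0} = 2
G(15) = mex{1,1,1} = 0
G(16) = mex{1,1,1} = 0
G(17) = mex{1,1,1} = 0
G(18) = mex{2,1,1} = 0
G(19) = mex{2,2,1} = 0
G(20) = mex{2,2,1} = 0
G(21) = mex{0,2,2} = 1
G(22) = mex{0,0,2} = 1
G(23) = mex{0,0,2} = 1
G(24) = mex{0,0,0} = 1
G(25) = mex{0,0,0} = 1
G(26) = mex{0,0,0} = 1
G(27) = mex{1,0,0} = 2
G(28) = mex{1,1,0} = 2
G(29) = mex{1,1,0} = 2
G(30) = mex{1,1,1} = 0
G(31) = mex{1,1,1} = 0
G(n+15) = G(n) holds for n = 0,…,8 (a full window of length max(S) = 9), so the sequence is purely periodic with period 15.

15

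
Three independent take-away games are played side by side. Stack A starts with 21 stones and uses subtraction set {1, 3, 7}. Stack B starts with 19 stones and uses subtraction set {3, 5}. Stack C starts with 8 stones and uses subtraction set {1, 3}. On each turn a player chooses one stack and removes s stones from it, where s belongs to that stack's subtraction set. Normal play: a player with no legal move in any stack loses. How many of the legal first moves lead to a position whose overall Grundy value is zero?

Stack A, S = {1, 3, 7}:
n :  0  1  2  3  4  5  6  7  8  9 10 11 12 13 14 15 16 17 18 19 20 21
G :  0  1  0  1  0  1  0  1  0  1  0  1  0  1  0  1  0  1  0  1  0  1
G_A(21) = 1.
Stack B, S = {3, 5}:
n :  0  1  2  3  4  5  6  7  8  9 10 11 12 13 14 15 16 17 18 19
G :  0  0  0  1  1  1  2  2  0  0  0  1  1  1  2  2  0  0  0  1
G_B(19) = 1.
Stack C, S = {1, 3}:
n : 0 1 2 3 4 5 6 7 8
G : 0 1 0 1 0 1 0 1 0
G_C(8) = 0.
Combined Grundy value = 1 ⊕ 1 ⊕ 0 = 0.
A winning move leaves total XOR = 0, i.e. changes one component's Grundy value g to g ⊕ X where X is the current total.
Stack A: target g' = 1⊕0 = 1, but every legal move changes the Grundy value (mex property), so 0 moves.
Stack B: target g' = 1⊕0 = 1, but every legal move changes the Grundy value (mex property), so 0 moves.
Stack C: target g' = 0⊕0 = 0, but every legal move changes the Grundy value (mex property), so 0 moves.

0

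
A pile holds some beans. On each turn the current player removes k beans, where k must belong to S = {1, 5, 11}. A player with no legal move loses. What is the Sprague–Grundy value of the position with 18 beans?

G(0) = 0
G(1) = mex{0} = 1
G(2) = mex{1} = 0
G(3) = mex{0} = 1
G(4) = mex{1} = 0
G(5) = mex{0,0} = 1
G(6) = mex{1,1} = 0
G(7) = mex{0,0} = 1
G(8) = mex{1,1} = 0
G(9) = mex{0,0} = 1
G(10) = mex{1,1} = 0
G(11) = mex{0,0,0} = 1
G(12) = mex{1,1,1} = 0
G(13) = mex{0,0,0} = 1
G(14) = mex{1,1,1} = 0
G(15) = mex{0,0,0} = 1
G(16) = mex{1,1,1} = 0
G(17) = mex{0,0,0} = 1
G(18) = mex{1,1,1} = 0

0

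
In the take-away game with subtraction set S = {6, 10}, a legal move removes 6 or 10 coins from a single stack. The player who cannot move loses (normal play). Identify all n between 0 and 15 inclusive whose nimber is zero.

n :  0  1  2  3  4  5  6  7  8  9 10 11 12 13 14 15
G :  0  0  0  0  0  0  1  1  1  1  1  1  2  2  2  2
P-positions are exactly the n with G(n) = 0.

0, 1, 2, 3, 4, 5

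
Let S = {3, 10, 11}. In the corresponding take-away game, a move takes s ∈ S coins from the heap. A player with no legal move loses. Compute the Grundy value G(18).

G(0) = 0
G(1) = mex{} = 0
G(2) = mex{} = 0
G(3) = mex{0} = 1
G(4) = mex{0} = 1
G(5) = mex{0} = 1
G(6) = mex{1} = 0
G(7) = mex{1} = 0
G(8) = mex{1} = 0
G(9) = mex{0} = 1
G(10) = mex{0,0} = 1
G(11) = mex{0,0,0} = 1
G(12) = mex{1,0,0} = 2
G(13) = mex{1,1,0} = 2
G(14) = mex{1,1,1} = 0
G(15) = mex{2,1,1} = 0
G(16) = mex{2,0,1} = 3
G(17) = mex{0,0,0} = 1
G(18) = mex{0,0,0} = 1

1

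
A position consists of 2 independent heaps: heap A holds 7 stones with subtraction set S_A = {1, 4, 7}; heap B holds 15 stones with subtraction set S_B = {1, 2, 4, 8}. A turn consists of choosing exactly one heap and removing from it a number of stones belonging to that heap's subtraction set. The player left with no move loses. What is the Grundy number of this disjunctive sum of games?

2

Heap A, S = {1, 4, 7}:
G(0) = 0
G(1) = mex{0} = 1
G(2) = mex{1} = 0
G(3) = mex{0} = 1
G(4) = mex{1,0} = 2
G(5) = mex{2,1} = 0
G(6) = mex{0,0} = 1
G(7) = mex{1,1,0} = 2
G_A(7) = 2.
Heap B, S = {1, 2, 4, 8}:
G(0) = 0
G(1) = mex{0} = 1
G(2) = mex{1,0} = 2
G(3) = mex{2,1} = 0
G(4) = mex{0,2,0} = 1
G(5) = mex{1,0,1} = 2
G(6) = mex{2,1,2} = 0
G(7) = mex{0,2,0} = 1
G(8) = mex{1,0,1,0} = 2
G(9) = mex{2,1,2,1} = 0
G(10) = mex{0,2,0,2} = 1
G(11) = mex{1,0,1,0} = 2
G(12) = mex{2,1,2,1} = 0
G(13) = mex{0,2,0,2} = 1
G(14) = mex{1,0,1,0} = 2
G(15) = mex{2,1,2,1} = 0
G_B(15) = 0.
Combined Grundy value = 2 ⊕ 0 = 2.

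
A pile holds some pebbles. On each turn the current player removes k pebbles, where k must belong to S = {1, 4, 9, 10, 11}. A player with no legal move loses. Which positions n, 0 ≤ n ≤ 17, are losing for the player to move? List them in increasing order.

0, 2, 5, 7

G(0) = 0
G(1) = mex{0} = 1
G(2) = mex{1} = 0
G(3) = mex{0} = 1
G(4) = mex{1,0} = 2
G(5) = mex{2,1} = 0
G(6) = mex{0,0} = 1
G(7) = mex{1,1} = 0
G(8) = mex{0,2} = 1
G(9) = mex{1,0,0} = 2
G(10) = mex{2,1,1,0} = 3
G(11) = mex{3,0,0,1,0} = 2
G(12) = mex{2,1,1,0,1} = 3
G(13) = mex{3,2,2,1,0} = 4
G(14) = mex{4,3,0,2,1} = 5
G(15) = mex{5,2,1,0,2} = 3
G(16) = mex{3,3,0,1,0} = 2
G(17) = mex{2,4,1,0,1} = 3
P-positions are exactly the n with G(n) = 0.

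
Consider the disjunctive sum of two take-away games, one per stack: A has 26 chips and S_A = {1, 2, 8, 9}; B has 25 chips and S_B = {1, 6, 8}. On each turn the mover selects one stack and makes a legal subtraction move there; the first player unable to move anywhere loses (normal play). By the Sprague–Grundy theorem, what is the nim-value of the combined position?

Stack A, S = {1, 2, 8, 9}:
G(0) = 0
G(1) = mex{0} = 1
G(2) = mex{1,0} = 2
G(3) = mex{2,1} = 0
G(4) = mex{0,2} = 1
G(5) = mex{1,0} = 2
G(6) = mex{2,1} = 0
G(7) = mex{0,2} = 1
G(8) = mex{1,0,0} = 2
G(9) = mex{2,1,1,0} = 3
G(10) = mex{3,2,2,1} = 0
G(11) = mex{0,3,0,2} = 1
G(12) = mex{1,0,1,0} = 2
G(13) = mex{2,1,2,1} = 0
G(14) = mex{0,2,0,2} = 1
G(15) = mex{1,0,1,0} = 2
G(16) = mex{2,1,2,1} = 0
G(17) = mex{0,2,3,2} = 1
G(18) = mex{1,0,0,3} = 2
G(19) = mex{2,1,1,0} = 3
G(20) = mex{3,2,2,1} = 0
G(21) = mex{0,3,0,2} = 1
G(22) = mex{1,0,1,0} = 2
G(23) = mex{2,1,2,1} = 0
G(24) = mex{0,2,0,2} = 1
G(25) = mex{1,0,1,0} = 2
G(26) = mex{2,1,2,1} = 0
G_A(26) = 0.
Stack B, S = {1, 6, 8}:
n :  0  1  2  3  4  5  6  7  8  9 10 11 12 13 14 15 16 17 18 19 20 21 22 23 24 25
G :  0  1  0  1  0  1  2  0  1  0  1  0  1  2  0  1  0  1  0  1  2  0  1  0  1  0
G_B(25) = 0.
Combined Grundy value = 0 ⊕ 0 = 0.

0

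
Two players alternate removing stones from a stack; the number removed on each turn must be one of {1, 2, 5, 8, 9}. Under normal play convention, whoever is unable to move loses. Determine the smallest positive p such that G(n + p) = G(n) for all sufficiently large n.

10

n :  0  1  2  3  4  5  6  7  8  9 10 11 12 13 14 15 16 17 18 19 20 21
G :  0  1  2  0  1  2  0  1  2  3  0  1  2  0  1  2  0  1  2  3  0  1
G(n+10) = G(n) holds for n = 0,…,8 (a full window of length max(S) = 9), so the sequence is purely periodic with period 10.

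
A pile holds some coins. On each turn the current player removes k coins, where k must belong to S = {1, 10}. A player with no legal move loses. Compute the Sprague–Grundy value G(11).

n :  0  1  2  3  4  5  6  7  8  9 10 11
G :  0  1  0  1  0  1  0  1  0  1  2  0

0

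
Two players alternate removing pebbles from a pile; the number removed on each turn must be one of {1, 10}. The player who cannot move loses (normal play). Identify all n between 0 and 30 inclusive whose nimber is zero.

0, 2, 4, 6, 8, 11, 13, 15, 17, 19, 22, 24, 26, 28, 30

n :  0  1  2  3  4  5  6  7  8  9 10 11 12 13 14 15 16 17 18 19 20 21 22 23 24 25 26 27 28 29 30
G :  0  1  0  1  0  1  0  1  0  1  2  0  1  0  1  0  1  0  1  0  1  2  0  1  0  1  0  1  0  1  0
P-positions are exactly the n with G(n) = 0.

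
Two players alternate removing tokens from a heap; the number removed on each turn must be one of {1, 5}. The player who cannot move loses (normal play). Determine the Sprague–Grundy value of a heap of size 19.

G(0) = 0
G(1) = mex{0} = 1
G(2) = mex{1} = 0
G(3) = mex{0} = 1
G(4) = mex{1} = 0
G(5) = mex{0,0} = 1
G(6) = mex{1,1} = 0
G(7) = mex{0,0} = 1
G(8) = mex{1,1} = 0
G(9) = mex{0,0} = 1
G(10) = mex{1,1} = 0
G(11) = mex{0,0} = 1
G(12) = mex{1,1} = 0
G(13) = mex{0,0} = 1
G(14) = mex{1,1} = 0
G(15) = mex{0,0} = 1
G(16) = mex{1,1} = 0
G(17) = mex{0,0} = 1
G(18) = mex{1,1} = 0
G(19) = mex{0,0} = 1

1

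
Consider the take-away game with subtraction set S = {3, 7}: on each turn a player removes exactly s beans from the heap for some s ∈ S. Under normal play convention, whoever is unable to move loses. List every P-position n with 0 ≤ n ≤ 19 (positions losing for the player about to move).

n :  0  1  2  3  4  5  6  7  8  9 10 11 12 13 14 15 16 17 18 19
G :  0  0  0  1  1  1  0  2  2  1  0  0  0  1  1  1  0  2  2  1
P-positions are exactly the n with G(n) = 0.

0, 1, 2, 6, 10, 11, 12, 16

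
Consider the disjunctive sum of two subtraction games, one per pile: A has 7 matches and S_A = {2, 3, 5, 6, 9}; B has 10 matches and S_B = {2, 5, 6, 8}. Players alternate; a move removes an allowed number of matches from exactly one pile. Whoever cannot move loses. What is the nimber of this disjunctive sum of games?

Pile A, S = {2, 3, 5, 6, 9}:
n : 0 1 2 3 4 5 6 7
G : 0 0 1 1 2 2 3 3
G_A(7) = 3.
Pile B, S = {2, 5, 6, 8}:
n :  0  1  2  3  4  5  6  7  8  9 10
G :  0  0  1  1  0  2  1  3  2  2  3
G_B(10) = 3.
Combined Grundy value = 3 ⊕ 3 = 0.

0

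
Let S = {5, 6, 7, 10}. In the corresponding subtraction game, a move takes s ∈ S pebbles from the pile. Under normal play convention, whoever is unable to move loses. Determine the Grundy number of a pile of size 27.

2

G(0) = 0
G(1) = mex{} = 0
G(2) = mex{} = 0
G(3) = mex{} = 0
G(4) = mex{} = 0
G(5) = mex{0} = 1
G(6) = mex{0,0} = 1
G(7) = mex{0,0,0} = 1
G(8) = mex{0,0,0} = 1
G(9) = mex{0,0,0} = 1
G(10) = mex{1,0,0,0} = 2
G(11) = mex{1,1,0,0} = 2
G(12) = mex{1,1,1,0} = 2
G(13) = mex{1,1,1,0} = 2
G(14) = mex{1,1,1,0} = 2
G(15) = mex{2,1,1,1} = 0
G(16) = mex{2,2,1,1} = 0
G(17) = mex{2,2,2,1} = 0
G(18) = mex{2,2,2,1} = 0
G(19) = mex{2,2,2,1} = 0
G(20) = mex{0,2,2,2} = 1
G(21) = mex{0,0,2,2} = 1
G(22) = mex{0,0,0,2} = 1
G(23) = mex{0,0,0,2} = 1
G(24) = mex{0,0,0,2} = 1
G(25) = mex{1,0,0,0} = 2
G(26) = mex{1,1,0,0} = 2
G(27) = mex{1,1,1,0} = 2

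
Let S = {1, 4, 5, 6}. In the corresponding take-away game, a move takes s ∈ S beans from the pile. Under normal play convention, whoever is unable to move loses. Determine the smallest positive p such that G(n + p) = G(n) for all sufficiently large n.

9

n :  0  1  2  3  4  5  6  7  8  9 10 11 12 13 14 15 16 17 18 19
G :  0  1  0  1  2  3  2  3  4  0  1  0  1  2  3  2  3  4  0  1
G(n+9) = G(n) holds for n = 0,…,5 (a full window of length max(S) = 6), so the sequence is purely periodic with period 9.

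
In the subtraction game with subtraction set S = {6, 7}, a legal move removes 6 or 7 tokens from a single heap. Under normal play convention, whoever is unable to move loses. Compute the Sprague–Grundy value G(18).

0

G(0) = 0
G(1) = mex{} = 0
G(2) = mex{} = 0
G(3) = mex{} = 0
G(4) = mex{} = 0
G(5) = mex{} = 0
G(6) = mex{0} = 1
G(7) = mex{0,0} = 1
G(8) = mex{0,0} = 1
G(9) = mex{0,0} = 1
G(10) = mex{0,0} = 1
G(11) = mex{0,0} = 1
G(12) = mex{1,0} = 2
G(13) = mex{1,1} = 0
G(14) = mex{1,1} = 0
G(15) = mex{1,1} = 0
G(16) = mex{1,1} = 0
G(17) = mex{1,1} = 0
G(18) = mex{2,1} = 0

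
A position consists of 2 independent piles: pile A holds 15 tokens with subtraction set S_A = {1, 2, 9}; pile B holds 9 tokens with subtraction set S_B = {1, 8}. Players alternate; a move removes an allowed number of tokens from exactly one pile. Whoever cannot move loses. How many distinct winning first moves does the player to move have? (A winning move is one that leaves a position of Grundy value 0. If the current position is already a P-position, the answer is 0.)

3

Pile A, S = {1, 2, 9}:
G(0) = 0
G(1) = mex{0} = 1
G(2) = mex{1,0} = 2
G(3) = mex{2,1} = 0
G(4) = mex{0,2} = 1
G(5) = mex{1,0} = 2
G(6) = mex{2,1} = 0
G(7) = mex{0,2} = 1
G(8) = mex{1,0} = 2
G(9) = mex{2,1,0} = 3
G(10) = mex{3,2,1} = 0
G(11) = mex{0,3,2} = 1
G(12) = mex{1,0,0} = 2
G(13) = mex{2,1,1} = 0
G(14) = mex{0,2,2} = 1
G(15) = mex{1,0,0} = 2
G_A(15) = 2.
Pile B, S = {1, 8}:
G(0) = 0
G(1) = mex{0} = 1
G(2) = mex{1} = 0
G(3) = mex{0} = 1
G(4) = mex{1} = 0
G(5) = mex{0} = 1
G(6) = mex{1} = 0
G(7) = mex{0} = 1
G(8) = mex{1,0} = 2
G(9) = mex{2,1} = 0
G_B(9) = 0.
Combined Grundy value = 2 ⊕ 0 = 2.
A winning move leaves total XOR = 0, i.e. changes one component's Grundy value g to g ⊕ X where X is the current total.
Pile A: need g' = 2⊕2 = 0. Options: 15−1→G=1, 15−2→G=0, 15−9→G=0. Hits: 2.
Pile B: need g' = 0⊕2 = 2. Options: 9−1→G=2, 9−8→G=1. Hits: 1.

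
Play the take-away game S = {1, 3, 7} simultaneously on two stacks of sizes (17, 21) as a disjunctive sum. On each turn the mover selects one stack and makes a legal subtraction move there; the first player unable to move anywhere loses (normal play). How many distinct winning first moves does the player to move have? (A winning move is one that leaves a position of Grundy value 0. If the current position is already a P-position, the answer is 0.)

0

All stacks use S = {1, 3, 7}:
G(0) = 0
G(1) = mex{0} = 1
G(2) = mex{1} = 0
G(3) = mex{0,0} = 1
G(4) = mex{1,1} = 0
G(5) = mex{0,0} = 1
G(6) = mex{1,1} = 0
G(7) = mex{0,0,0} = 1
G(8) = mex{1,1,1} = 0
G(9) = mex{0,0,0} = 1
G(10) = mex{1,1,1} = 0
G(11) = mex{0,0,0} = 1
G(12) = mex{1,1,1} = 0
G(13) = mex{0,0,0} = 1
G(14) = mex{1,1,1} = 0
G(15) = mex{0,0,0} = 1
G(16) = mex{1,1,1} = 0
G(17) = mex{0,0,0} = 1
G(18) = mex{1,1,1} = 0
G(19) = mex{0,0,0} = 1
G(20) = mex{1,1,1} = 0
G(21) = mex{0,0,0} = 1
Stack A: G(17) = 1.
Stack B: G(21) = 1.
Combined Grundy value = 1 ⊕ 1 = 0.
A winning move leaves total XOR = 0, i.e. changes one component's Grundy value g to g ⊕ X where X is the current total.
Stack A: target g' = 1⊕0 = 1, but every legal move changes the Grundy value (mex property), so 0 moves.
Stack B: target g' = 1⊕0 = 1, but every legal move changes the Grundy value (mex property), so 0 moves.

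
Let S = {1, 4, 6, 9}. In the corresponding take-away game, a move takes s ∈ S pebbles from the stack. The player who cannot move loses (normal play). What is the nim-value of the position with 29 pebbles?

2

G(0) = 0
G(1) = mex{0} = 1
G(2) = mex{1} = 0
G(3) = mex{0} = 1
G(4) = mex{1,0} = 2
G(5) = mex{2,1} = 0
G(6) = mex{0,0,0} = 1
G(7) = mex{1,1,1} = 0
G(8) = mex{0,2,0} = 1
G(9) = mex{1,0,1,0} = 2
G(10) = mex{2,1,2,1} = 0
G(11) = mex{0,0,0,0} = 1
G(12) = mex{1,1,1,1} = 0
G(13) = mex{0,2,0,2} = 1
G(14) = mex{1,0,1,0} = 2
G(15) = mex{2,1,2,1} = 0
G(16) = mex{0,0,0,0} = 1
G(17) = mex{1,1,1,1} = 0
G(18) = mex{0,2,0,2} = 1
G(19) = mex{1,0,1,0} = 2
G(20) = mex{2,1,2,1} = 0
G(21) = mex{0,0,0,0} = 1
G(22) = mex{1,1,1,1} = 0
G(23) = mex{0,2,0,2} = 1
G(24) = mex{1,0,1,0} = 2
G(25) = mex{2,1,2,1} = 0
G(26) = mex{0,0,0,0} = 1
G(27) = mex{1,1,1,1} = 0
G(28) = mex{0,2,0,2} = 1
G(29) = mex{1,0,1,0} = 2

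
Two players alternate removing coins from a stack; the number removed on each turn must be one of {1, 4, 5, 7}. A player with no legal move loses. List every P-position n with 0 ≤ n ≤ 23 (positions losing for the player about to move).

0, 2, 8, 10, 16, 18

G(0) = 0
G(1) = mex{0} = 1
G(2) = mex{1} = 0
G(3) = mex{0} = 1
G(4) = mex{1,0} = 2
G(5) = mex{2,1,0} = 3
G(6) = mex{3,0,1} = 2
G(7) = mex{2,1,0,0} = 3
G(8) = mex{3,2,1,1} = 0
G(9) = mex{0,3,2,0} = 1
G(10) = mex{1,2,3,1} = 0
G(11) = mex{0,3,2,2} = 1
G(12) = mex{1,0,3,3} = 2
G(13) = mex{2,1,0,2} = 3
G(14) = mex{3,0,1,3} = 2
G(15) = mex{2,1,0,0} = 3
G(16) = mex{3,2,1,1} = 0
G(17) = mex{0,3,2,0} = 1
G(18) = mex{1,2,3,1} = 0
G(19) = mex{0,3,2,2} = 1
G(20) = mex{1,0,3,3} = 2
G(21) = mex{2,1,0,2} = 3
G(22) = mex{3,0,1,3} = 2
G(23) = mex{2,1,0,0} = 3
P-positions are exactly the n with G(n) = 0.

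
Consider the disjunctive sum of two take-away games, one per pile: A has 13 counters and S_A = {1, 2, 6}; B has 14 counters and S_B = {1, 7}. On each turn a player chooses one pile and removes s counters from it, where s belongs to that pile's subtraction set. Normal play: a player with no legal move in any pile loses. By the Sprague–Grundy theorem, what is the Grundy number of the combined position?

Pile A, S = {1, 2, 6}:
n :  0  1  2  3  4  5  6  7  8  9 10 11 12 13
G :  0  1  2  0  1  2  3  0  1  2  0  1  2  3
G_A(13) = 3.
Pile B, S = {1, 7}:
n :  0  1  2  3  4  5  6  7  8  9 10 11 12 13 14
G :  0  1  0  1  0  1  0  1  0  1  0  1  0  1  0
G_B(14) = 0.
Combined Grundy value = 3 ⊕ 0 = 3.

3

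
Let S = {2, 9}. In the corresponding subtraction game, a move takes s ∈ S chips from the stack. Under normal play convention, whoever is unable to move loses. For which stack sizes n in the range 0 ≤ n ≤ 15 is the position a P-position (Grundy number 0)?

G(0) = 0
G(1) = mex{} = 0
G(2) = mex{0} = 1
G(3) = mex{0} = 1
G(4) = mex{1} = 0
G(5) = mex{1} = 0
G(6) = mex{0} = 1
G(7) = mex{0} = 1
G(8) = mex{1} = 0
G(9) = mex{1,0} = 2
G(10) = mex{0,0} = 1
G(11) = mex{2,1} = 0
G(12) = mex{1,1} = 0
G(13) = mex{0,0} = 1
G(14) = mex{0,0} = 1
G(15) = mex{1,1} = 0
P-positions are exactly the n with G(n) = 0.

0, 1, 4, 5, 8, 11, 12, 15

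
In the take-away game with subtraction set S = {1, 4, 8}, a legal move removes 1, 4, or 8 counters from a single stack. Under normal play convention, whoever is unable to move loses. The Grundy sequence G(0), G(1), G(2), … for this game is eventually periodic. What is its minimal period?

12

G(0) = 0
G(1) = mex{0} = 1
G(2) = mex{1} = 0
G(3) = mex{0} = 1
G(4) = mex{1,0} = 2
G(5) = mex{2,1} = 0
G(6) = mex{0,0} = 1
G(7) = mex{1,1} = 0
G(8) = mex{0,2,0} = 1
G(9) = mex{1,0,1} = 2
G(10) = mex{2,1,0} = 3
G(11) = mex{3,0,1} = 2
G(12) = mex{2,1,2} = 0
G(13) = mex{0,2,0} = 1
G(14) = mex{1,3,1} = 0
G(15) = mex{0,2,0} = 1
G(16) = mex{1,0,1} = 2
G(17) = mex{2,1,2} = 0
G(18) = mex{0,0,3} = 1
G(19) = mex{1,1,2} = 0
G(20) = mex{0,2,0} = 1
G(21) = mex{1,0,1} = 2
G(22) = mex{2,1,0} = 3
G(23) = mex{3,0,1} = 2
G(24) = mex{2,1,2} = 0
G(25) = mex{0,2,0} = 1
G(n+12) = G(n) holds for n = 0,…,7 (a full window of length max(S) = 8), so the sequence is purely periodic with period 12.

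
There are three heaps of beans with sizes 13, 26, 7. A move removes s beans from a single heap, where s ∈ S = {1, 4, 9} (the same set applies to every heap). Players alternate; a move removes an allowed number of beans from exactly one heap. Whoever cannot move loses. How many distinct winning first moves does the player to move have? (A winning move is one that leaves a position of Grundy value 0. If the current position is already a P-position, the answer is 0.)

All heaps use S = {1, 4, 9}:
n :  0  1  2  3  4  5  6  7  8  9 10 11 12 13 14 15 16 17 18 19 20 21 22 23 24 25 26
G :  0  1  0  1  2  0  1  0  1  2  0  1  0  1  2  0  1  0  1  2  0  1  0  1  2  0  1
Heap A: G(13) = 1.
Heap B: G(26) = 1.
Heap C: G(7) = 0.
Combined Grundy value = 1 ⊕ 1 ⊕ 0 = 0.
A winning move leaves total XOR = 0, i.e. changes one component's Grundy value g to g ⊕ X where X is the current total.
Heap A: target g' = 1⊕0 = 1, but every legal move changes the Grundy value (mex property), so 0 moves.
Heap B: target g' = 1⊕0 = 1, but every legal move changes the Grundy value (mex property), so 0 moves.
Heap C: target g' = 0⊕0 = 0, but every legal move changes the Grundy value (mex property), so 0 moves.

0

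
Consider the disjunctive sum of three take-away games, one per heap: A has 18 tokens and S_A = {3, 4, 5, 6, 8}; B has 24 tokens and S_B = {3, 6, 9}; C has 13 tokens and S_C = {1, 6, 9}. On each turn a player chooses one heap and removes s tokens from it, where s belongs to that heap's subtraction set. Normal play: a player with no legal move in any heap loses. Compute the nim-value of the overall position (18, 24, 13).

Heap A, S = {3, 4, 5, 6, 8}:
G(0) = 0
G(1) = mex{} = 0
G(2) = mex{} = 0
G(3) = mex{0} = 1
G(4) = mex{0,0} = 1
G(5) = mex{0,0,0} = 1
G(6) = mex{1,0,0,0} = 2
G(7) = mex{1,1,0,0} = 2
G(8) = mex{1,1,1,0,0} = 2
G(9) = mex{2,1,1,1,0} = 3
G(10) = mex{2,2,1,1,0} = 3
G(11) = mex{2,2,2,1,1} = 0
G(12) = mex{3,2,2,2,1} = 0
G(13) = mex{3,3,2,2,1} = 0
G(14) = mex{0,3,3,2,2} = 1
G(15) = mex{0,0,3,3,2} = 1
G(16) = mex{0,0,0,3,2} = 1
G(17) = mex{1,0,0,0,3} = 2
G(18) = mex{1,1,0,0,3} = 2
G_A(18) = 2.
Heap B, S = {3, 6, 9}:
G(0) = 0
G(1) = mex{} = 0
G(2) = mex{} = 0
G(3) = mex{0} = 1
G(4) = mex{0} = 1
G(5) = mex{0} = 1
G(6) = mex{1,0} = 2
G(7) = mex{1,0} = 2
G(8) = mex{1,0} = 2
G(9) = mex{2,1,0} = 3
G(10) = mex{2,1,0} = 3
G(11) = mex{2,1,0} = 3
G(12) = mex{3,2,1} = 0
G(13) = mex{3,2,1} = 0
G(14) = mex{3,2,1} = 0
G(15) = mex{0,3,2} = 1
G(16) = mex{0,3,2} = 1
G(17) = mex{0,3,2} = 1
G(18) = mex{1,0,3} = 2
G(19) = mex{1,0,3} = 2
G(20) = mex{1,0,3} = 2
G(21) = mex{2,1,0} = 3
G(22) = mex{2,1,0} = 3
G(23) = mex{2,1,0} = 3
G(24) = mex{3,2,1} = 0
G_B(24) = 0.
Heap C, S = {1, 6, 9}:
G(0) = 0
G(1) = mex{0} = 1
G(2) = mex{1} = 0
G(3) = mex{0} = 1
G(4) = mex{1} = 0
G(5) = mex{0} = 1
G(6) = mex{1,0} = 2
G(7) = mex{2,1} = 0
G(8) = mex{0,0} = 1
G(9) = mex{1,1,0} = 2
G(10) = mex{2,0,1} = 3
G(11) = mex{3,1,0} = 2
G(12) = mex{2,2,1} = 0
G(13) = mex{0,0,0} = 1
G_C(13) = 1.
Combined Grundy value = 2 ⊕ 0 ⊕ 1 = 3.

3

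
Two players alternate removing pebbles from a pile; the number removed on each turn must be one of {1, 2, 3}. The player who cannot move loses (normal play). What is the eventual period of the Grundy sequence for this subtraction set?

n :  0  1  2  3  4  5  6  7  8  9 10 11 12 13 14
G :  0  1  2  3  0  1  2  3  0  1  2  3  0  1  2
G(n+4) = G(n) holds for n = 0,…,2 (a full window of length max(S) = 3), so the sequence is purely periodic with period 4.

4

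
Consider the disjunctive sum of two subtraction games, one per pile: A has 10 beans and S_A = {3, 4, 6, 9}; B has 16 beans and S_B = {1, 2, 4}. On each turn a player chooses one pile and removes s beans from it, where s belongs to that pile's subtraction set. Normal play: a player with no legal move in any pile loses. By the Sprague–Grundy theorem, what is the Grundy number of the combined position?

Pile A, S = {3, 4, 6, 9}:
G(0) = 0
G(1) = mex{} = 0
G(2) = mex{} = 0
G(3) = mex{0} = 1
G(4) = mex{0,0} = 1
G(5) = mex{0,0} = 1
G(6) = mex{1,0,0} = 2
G(7) = mex{1,1,0} = 2
G(8) = mex{1,1,0} = 2
G(9) = mex{2,1,1,0} = 3
G(10) = mex{2,2,1,0} = 3
G_A(10) = 3.
Pile B, S = {1, 2, 4}:
G(0) = 0
G(1) = mex{0} = 1
G(2) = mex{1,0} = 2
G(3) = mex{2,1} = 0
G(4) = mex{0,2,0} = 1
G(5) = mex{1,0,1} = 2
G(6) = mex{2,1,2} = 0
G(7) = mex{0,2,0} = 1
G(8) = mex{1,0,1} = 2
G(9) = mex{2,1,2} = 0
G(10) = mex{0,2,0} = 1
G(11) = mex{1,0,1} = 2
G(12) = mex{2,1,2} = 0
G(13) = mex{0,2,0} = 1
G(14) = mex{1,0,1} = 2
G(15) = mex{2,1,2} = 0
G(16) = mex{0,2,0} = 1
G_B(16) = 1.
Combined Grundy value = 3 ⊕ 1 = 2.

2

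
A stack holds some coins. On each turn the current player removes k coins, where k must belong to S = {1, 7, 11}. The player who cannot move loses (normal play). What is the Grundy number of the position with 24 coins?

G(0) = 0
G(1) = mex{0} = 1
G(2) = mex{1} = 0
G(3) = mex{0} = 1
G(4) = mex{1} = 0
G(5) = mex{0} = 1
G(6) = mex{1} = 0
G(7) = mex{0,0} = 1
G(8) = mex{1,1} = 0
G(9) = mex{0,0} = 1
G(10) = mex{1,1} = 0
G(11) = mex{0,0,0} = 1
G(12) = mex{1,1,1} = 0
G(13) = mex{0,0,0} = 1
G(14) = mex{1,1,1} = 0
G(15) = mex{0,0,0} = 1
G(16) = mex{1,1,1} = 0
G(17) = mex{0,0,0} = 1
G(18) = mex{1,1,1} = 0
G(19) = mex{0,0,0} = 1
G(20) = mex{1,1,1} = 0
G(21) = mex{0,0,0} = 1
G(22) = mex{1,1,1} = 0
G(23) = mex{0,0,0} = 1
G(24) = mex{1,1,1} = 0

0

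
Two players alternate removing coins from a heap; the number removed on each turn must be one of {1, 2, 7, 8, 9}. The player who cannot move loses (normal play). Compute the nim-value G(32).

n :  0  1  2  3  4  5  6  7  8  9 10 11 12 13 14 15 16 17 18 19 20 21 22 23 24 25 26 27 28 29 30 31 32
G :  0  1  2  0  1  2  0  1  2  3  4  5  3  4  5  3  0  1  2  0  1  2  0  1  2  3  4  5  3  4  5  3  0

0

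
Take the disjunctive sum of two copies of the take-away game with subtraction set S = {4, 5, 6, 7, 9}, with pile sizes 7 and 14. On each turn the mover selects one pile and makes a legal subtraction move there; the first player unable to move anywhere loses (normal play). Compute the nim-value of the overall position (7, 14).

All piles use S = {4, 5, 6, 7, 9}:
G(0) = 0
G(1) = mex{} = 0
G(2) = mex{} = 0
G(3) = mex{} = 0
G(4) = mex{0} = 1
G(5) = mex{0,0} = 1
G(6) = mex{0,0,0} = 1
G(7) = mex{0,0,0,0} = 1
G(8) = mex{1,0,0,0} = 2
G(9) = mex{1,1,0,0,0} = 2
G(10) = mex{1,1,1,0,0} = 2
G(11) = mex{1,1,1,1,0} = 2
G(12) = mex{2,1,1,1,0} = 3
G(13) = mex{2,2,1,1,1} = 0
G(14) = mex{2,2,2,1,1} = 0
Pile A: G(7) = 1.
Pile B: G(14) = 0.
Combined Grundy value = 1 ⊕ 0 = 1.

1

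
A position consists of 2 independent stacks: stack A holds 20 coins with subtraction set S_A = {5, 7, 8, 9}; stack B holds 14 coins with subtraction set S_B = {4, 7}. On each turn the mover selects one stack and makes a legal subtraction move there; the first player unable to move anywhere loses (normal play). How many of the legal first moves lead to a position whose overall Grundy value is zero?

2

Stack A, S = {5, 7, 8, 9}:
G(0) = 0
G(1) = mex{} = 0
G(2) = mex{} = 0
G(3) = mex{} = 0
G(4) = mex{} = 0
G(5) = mex{0} = 1
G(6) = mex{0} = 1
G(7) = mex{0,0} = 1
G(8) = mex{0,0,0} = 1
G(9) = mex{0,0,0,0} = 1
G(10) = mex{1,0,0,0} = 2
G(11) = mex{1,0,0,0} = 2
G(12) = mex{1,1,0,0} = 2
G(13) = mex{1,1,1,0} = 2
G(14) = mex{1,1,1,1} = 0
G(15) = mex{2,1,1,1} = 0
G(16) = mex{2,1,1,1} = 0
G(17) = mex{2,2,1,1} = 0
G(18) = mex{2,2,2,1} = 0
G(19) = mex{0,2,2,2} = 1
G(20) = mex{0,2,2,2} = 1
G_A(20) = 1.
Stack B, S = {4, 7}:
G(0) = 0
G(1) = mex{} = 0
G(2) = mex{} = 0
G(3) = mex{} = 0
G(4) = mex{0} = 1
G(5) = mex{0} = 1
G(6) = mex{0} = 1
G(7) = mex{0,0} = 1
G(8) = mex{1,0} = 2
G(9) = mex{1,0} = 2
G(10) = mex{1,0} = 2
G(11) = mex{1,1} = 0
G(12) = mex{2,1} = 0
G(13) = mex{2,1} = 0
G(14) = mex{2,1} = 0
G_B(14) = 0.
Combined Grundy value = 1 ⊕ 0 = 1.
A winning move leaves total XOR = 0, i.e. changes one component's Grundy value g to g ⊕ X where X is the current total.
Stack A: need g' = 1⊕1 = 0. Options: 20−5→G=0, 20−7→G=2, 20−8→G=2, 20−9→G=2. Hits: 1.
Stack B: need g' = 0⊕1 = 1. Options: 14−4→G=2, 14−7→G=1. Hits: 1.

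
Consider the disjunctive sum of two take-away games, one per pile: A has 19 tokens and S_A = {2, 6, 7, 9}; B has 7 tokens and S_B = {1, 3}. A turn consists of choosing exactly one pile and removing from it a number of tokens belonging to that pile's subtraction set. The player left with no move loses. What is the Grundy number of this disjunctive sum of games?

Pile A, S = {2, 6, 7, 9}:
n :  0  1  2  3  4  5  6  7  8  9 10 11 12 13 14 15 16 17 18 19
G :  0  0  1  1  0  0  1  1  2  2  3  3  2  2  3  0  0  1  1  0
G_A(19) = 0.
Pile B, S = {1, 3}:
n : 0 1 2 3 4 5 6 7
G : 0 1 0 1 0 1 0 1
G_B(7) = 1.
Combined Grundy value = 0 ⊕ 1 = 1.

1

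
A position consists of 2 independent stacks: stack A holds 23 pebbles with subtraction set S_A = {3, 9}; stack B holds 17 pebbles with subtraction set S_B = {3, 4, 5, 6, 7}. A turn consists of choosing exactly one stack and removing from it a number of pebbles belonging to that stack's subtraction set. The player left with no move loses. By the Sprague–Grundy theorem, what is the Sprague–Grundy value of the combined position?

Stack A, S = {3, 9}:
G(0) = 0
G(1) = mex{} = 0
G(2) = mex{} = 0
G(3) = mex{0} = 1
G(4) = mex{0} = 1
G(5) = mex{0} = 1
G(6) = mex{1} = 0
G(7) = mex{1} = 0
G(8) = mex{1} = 0
G(9) = mex{0,0} = 1
G(10) = mex{0,0} = 1
G(11) = mex{0,0} = 1
G(12) = mex{1,1} = 0
G(13) = mex{1,1} = 0
G(14) = mex{1,1} = 0
G(15) = mex{0,0} = 1
G(16) = mex{0,0} = 1
G(17) = mex{0,0} = 1
G(18) = mex{1,1} = 0
G(19) = mex{1,1} = 0
G(20) = mex{1,1} = 0
G(21) = mex{0,0} = 1
G(22) = mex{0,0} = 1
G(23) = mex{0,0} = 1
G_A(23) = 1.
Stack B, S = {3, 4, 5, 6, 7}:
G(0) = 0
G(1) = mex{} = 0
G(2) = mex{} = 0
G(3) = mex{0} = 1
G(4) = mex{0,0} = 1
G(5) = mex{0,0,0} = 1
G(6) = mex{1,0,0,0} = 2
G(7) = mex{1,1,0,0,0} = 2
G(8) = mex{1,1,1,0,0} = 2
G(9) = mex{2,1,1,1,0} = 3
G(10) = mex{2,2,1,1,1} = 0
G(11) = mex{2,2,2,1,1} = 0
G(12) = mex{3,2,2,2,1} = 0
G(13) = mex{0,3,2,2,2} = 1
G(14) = mex{0,0,3,2,2} = 1
G(15) = mex{0,0,0,3,2} = 1
G(16) = mex{1,0,0,0,3} = 2
G(17) = mex{1,1,0,0,0} = 2
G_B(17) = 2.
Combined Grundy value = 1 ⊕ 2 = 3.

3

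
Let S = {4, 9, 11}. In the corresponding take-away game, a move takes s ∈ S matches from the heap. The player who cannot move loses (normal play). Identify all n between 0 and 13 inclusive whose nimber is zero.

0, 1, 2, 3, 8

G(0) = 0
G(1) = mex{} = 0
G(2) = mex{} = 0
G(3) = mex{} = 0
G(4) = mex{0} = 1
G(5) = mex{0} = 1
G(6) = mex{0} = 1
G(7) = mex{0} = 1
G(8) = mex{1} = 0
G(9) = mex{1,0} = 2
G(10) = mex{1,0} = 2
G(11) = mex{1,0,0} = 2
G(12) = mex{0,0,0} = 1
G(13) = mex{2,1,0} = 3
P-positions are exactly the n with G(n) = 0.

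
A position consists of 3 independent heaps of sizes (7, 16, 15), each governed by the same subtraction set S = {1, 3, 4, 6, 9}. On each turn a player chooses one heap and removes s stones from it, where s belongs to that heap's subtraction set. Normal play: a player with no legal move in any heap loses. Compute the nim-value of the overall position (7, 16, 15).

All heaps use S = {1, 3, 4, 6, 9}:
G(0) = 0
G(1) = mex{0} = 1
G(2) = mex{1} = 0
G(3) = mex{0,0} = 1
G(4) = mex{1,1,0} = 2
G(5) = mex{2,0,1} = 3
G(6) = mex{3,1,0,0} = 2
G(7) = mex{2,2,1,1} = 0
G(8) = mex{0,3,2,0} = 1
G(9) = mex{1,2,3,1,0} = 4
G(10) = mex{4,0,2,2,1} = 3
G(11) = mex{3,1,0,3,0} = 2
G(12) = mex{2,4,1,2,1} = 0
G(13) = mex{0,3,4,0,2} = 1
G(14) = mex{1,2,3,1,3} = 0
G(15) = mex{0,0,2,4,2} = 1
G(16) = mex{1,1,0,3,0} = 2
Heap A: G(7) = 0.
Heap B: G(16) = 2.
Heap C: G(15) = 1.
Combined Grundy value = 0 ⊕ 2 ⊕ 1 = 3.

3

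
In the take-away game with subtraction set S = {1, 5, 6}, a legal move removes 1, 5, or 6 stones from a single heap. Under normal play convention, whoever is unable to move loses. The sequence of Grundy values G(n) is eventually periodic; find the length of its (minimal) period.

G(0) = 0
G(1) = mex{0} = 1
G(2) = mex{1} = 0
G(3) = mex{0} = 1
G(4) = mex{1} = 0
G(5) = mex{0,0} = 1
G(6) = mex{1,1,0} = 2
G(7) = mex{2,0,1} = 3
G(8) = mex{3,1,0} = 2
G(9) = mex{2,0,1} = 3
G(10) = mex{3,1,0} = 2
G(11) = mex{2,2,1} = 0
G(12) = mex{0,3,2} = 1
G(13) = mex{1,2,3} = 0
G(14) = mex{0,3,2} = 1
G(15) = mex{1,2,3} = 0
G(16) = mex{0,0,2} = 1
G(17) = mex{1,1,0} = 2
G(18) = mex{2,0,1} = 3
G(19) = mex{3,1,0} = 2
G(20) = mex{2,0,1} = 3
G(21) = mex{3,1,0} = 2
G(22) = mex{2,2,1} = 0
G(23) = mex{0,3,2} = 1
G(n+11) = G(n) holds for n = 0,…,5 (a full window of length max(S) = 6), so the sequence is purely periodic with period 11.

11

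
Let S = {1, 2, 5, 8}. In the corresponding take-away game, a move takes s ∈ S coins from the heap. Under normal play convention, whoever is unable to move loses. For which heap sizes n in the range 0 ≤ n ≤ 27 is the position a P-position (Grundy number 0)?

0, 3, 6, 9, 12, 15, 18, 21, 24, 27

G(0) = 0
G(1) = mex{0} = 1
G(2) = mex{1,0} = 2
G(3) = mex{2,1} = 0
G(4) = mex{0,2} = 1
G(5) = mex{1,0,0} = 2
G(6) = mex{2,1,1} = 0
G(7) = mex{0,2,2} = 1
G(8) = mex{1,0,0,0} = 2
G(9) = mex{2,1,1,1} = 0
G(10) = mex{0,2,2,2} = 1
G(11) = mex{1,0,0,0} = 2
G(12) = mex{2,1,1,1} = 0
G(13) = mex{0,2,2,2} = 1
G(14) = mex{1,0,0,0} = 2
G(15) = mex{2,1,1,1} = 0
G(16) = mex{0,2,2,2} = 1
G(17) = mex{1,0,0,0} = 2
G(18) = mex{2,1,1,1} = 0
G(19) = mex{0,2,2,2} = 1
G(20) = mex{1,0,0,0} = 2
G(21) = mex{2,1,1,1} = 0
G(22) = mex{0,2,2,2} = 1
G(23) = mex{1,0,0,0} = 2
G(24) = mex{2,1,1,1} = 0
G(25) = mex{0,2,2,2} = 1
G(26) = mex{1,0,0,0} = 2
G(27) = mex{2,1,1,1} = 0
P-positions are exactly the n with G(n) = 0.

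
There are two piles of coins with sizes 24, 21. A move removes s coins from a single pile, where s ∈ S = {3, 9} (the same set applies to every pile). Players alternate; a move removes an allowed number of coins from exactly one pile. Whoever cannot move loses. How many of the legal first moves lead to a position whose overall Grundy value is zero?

All piles use S = {3, 9}:
n :  0  1  2  3  4  5  6  7  8  9 10 11 12 13 14 15 16 17 18 19 20 21 22 23 24
G :  0  0  0  1  1  1  0  0  0  1  1  1  0  0  0  1  1  1  0  0  0  1  1  1  0
Pile A: G(24) = 0.
Pile B: G(21) = 1.
Combined Grundy value = 0 ⊕ 1 = 1.
A winning move leaves total XOR = 0, i.e. changes one component's Grundy value g to g ⊕ X where X is the current total.
Pile A: need g' = 0⊕1 = 1. Options: 24−3→G=1, 24−9→G=1. Hits: 2.
Pile B: need g' = 1⊕1 = 0. Options: 21−3→G=0, 21−9→G=0. Hits: 2.

4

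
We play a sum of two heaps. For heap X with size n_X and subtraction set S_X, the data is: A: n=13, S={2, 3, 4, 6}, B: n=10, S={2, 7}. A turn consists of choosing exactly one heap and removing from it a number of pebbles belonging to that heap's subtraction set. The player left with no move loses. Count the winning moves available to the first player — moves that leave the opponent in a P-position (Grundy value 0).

Heap A, S = {2, 3, 4, 6}:
n :  0  1  2  3  4  5  6  7  8  9 10 11 12 13
G :  0  0  1  1  2  2  3  3  0  0  1  1  2  2
G_A(13) = 2.
Heap B, S = {2, 7}:
G(0) = 0
G(1) = mex{} = 0
G(2) = mex{0} = 1
G(3) = mex{0} = 1
G(4) = mex{1} = 0
G(5) = mex{1} = 0
G(6) = mex{0} = 1
G(7) = mex{0,0} = 1
G(8) = mex{1,0} = 2
G(9) = mex{1,1} = 0
G(10) = mex{2,1} = 0
G_B(10) = 0.
Combined Grundy value = 2 ⊕ 0 = 2.
A winning move leaves total XOR = 0, i.e. changes one component's Grundy value g to g ⊕ X where X is the current total.
Heap A: need g' = 2⊕2 = 0. Options: 13−2→G=1, 13−3→G=1, 13−4→G=0, 13−6→G=3. Hits: 1.
Heap B: need g' = 0⊕2 = 2. Options: 10−2→G=2, 10−7→G=1. Hits: 1.

2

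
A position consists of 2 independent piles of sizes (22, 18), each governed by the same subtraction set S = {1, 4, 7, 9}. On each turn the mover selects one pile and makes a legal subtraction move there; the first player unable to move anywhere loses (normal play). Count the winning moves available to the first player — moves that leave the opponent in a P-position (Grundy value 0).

All piles use S = {1, 4, 7, 9}:
G(0) = 0
G(1) = mex{0} = 1
G(2) = mex{1} = 0
G(3) = mex{0} = 1
G(4) = mex{1,0} = 2
G(5) = mex{2,1} = 0
G(6) = mex{0,0} = 1
G(7) = mex{1,1,0} = 2
G(8) = mex{2,2,1} = 0
G(9) = mex{0,0,0,0} = 1
G(10) = mex{1,1,1,1} = 0
G(11) = mex{0,2,2,0} = 1
G(12) = mex{1,0,0,1} = 2
G(13) = mex{2,1,1,2} = 0
G(14) = mex{0,0,2,0} = 1
G(15) = mex{1,1,0,1} = 2
G(16) = mex{2,2,1,2} = 0
G(17) = mex{0,0,0,0} = 1
G(18) = mex{1,1,1,1} = 0
G(19) = mex{0,2,2,0} = 1
G(20) = mex{1,0,0,1} = 2
G(21) = mex{2,1,1,2} = 0
G(22) = mex{0,0,2,0} = 1
Pile A: G(22) = 1.
Pile B: G(18) = 0.
Combined Grundy value = 1 ⊕ 0 = 1.
A winning move leaves total XOR = 0, i.e. changes one component's Grundy value g to g ⊕ X where X is the current total.
Pile A: need g' = 1⊕1 = 0. Options: 22−1→G=0, 22−4→G=0, 22−7→G=2, 22−9→G=0. Hits: 3.
Pile B: need g' = 0⊕1 = 1. Options: 18−1→G=1, 18−4→G=1, 18−7→G=1, 18−9→G=1. Hits: 4.

7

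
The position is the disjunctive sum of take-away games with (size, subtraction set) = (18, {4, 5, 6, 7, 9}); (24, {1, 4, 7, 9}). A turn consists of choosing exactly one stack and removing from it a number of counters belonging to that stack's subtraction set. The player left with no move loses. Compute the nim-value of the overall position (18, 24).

1

Stack A, S = {4, 5, 6, 7, 9}:
G(0) = 0
G(1) = mex{} = 0
G(2) = mex{} = 0
G(3) = mex{} = 0
G(4) = mex{0} = 1
G(5) = mex{0,0} = 1
G(6) = mex{0,0,0} = 1
G(7) = mex{0,0,0,0} = 1
G(8) = mex{1,0,0,0} = 2
G(9) = mex{1,1,0,0,0} = 2
G(10) = mex{1,1,1,0,0} = 2
G(11) = mex{1,1,1,1,0} = 2
G(12) = mex{2,1,1,1,0} = 3
G(13) = mex{2,2,1,1,1} = 0
G(14) = mex{2,2,2,1,1} = 0
G(15) = mex{2,2,2,2,1} = 0
G(16) = mex{3,2,2,2,1} = 0
G(17) = mex{0,3,2,2,2} = 1
G(18) = mex{0,0,3,2,2} = 1
G_A(18) = 1.
Stack B, S = {1, 4, 7, 9}:
n :  0  1  2  3  4  5  6  7  8  9 10 11 12 13 14 15 16 17 18 19 20 21 22 23 24
G :  0  1  0  1  2  0  1  2  0  1  0  1  2  0  1  2  0  1  0  1  2  0  1  2  0
G_B(24) = 0.
Combined Grundy value = 1 ⊕ 0 = 1.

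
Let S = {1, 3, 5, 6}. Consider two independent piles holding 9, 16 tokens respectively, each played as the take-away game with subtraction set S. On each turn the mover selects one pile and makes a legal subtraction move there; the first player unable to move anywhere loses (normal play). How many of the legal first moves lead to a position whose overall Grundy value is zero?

All piles use S = {1, 3, 5, 6}:
G(0) = 0
G(1) = mex{0} = 1
G(2) = mex{1} = 0
G(3) = mex{0,0} = 1
G(4) = mex{1,1} = 0
G(5) = mex{0,0,0} = 1
G(6) = mex{1,1,1,0} = 2
G(7) = mex{2,0,0,1} = 3
G(8) = mex{3,1,1,0} = 2
G(9) = mex{2,2,0,1} = 3
G(10) = mex{3,3,1,0} = 2
G(11) = mex{2,2,2,1} = 0
G(12) = mex{0,3,3,2} = 1
G(13) = mex{1,2,2,3} = 0
G(14) = mex{0,0,3,2} = 1
G(15) = mex{1,1,2,3} = 0
G(16) = mex{0,0,0,2} = 1
Pile A: G(9) = 3.
Pile B: G(16) = 1.
Combined Grundy value = 3 ⊕ 1 = 2.
A winning move leaves total XOR = 0, i.e. changes one component's Grundy value g to g ⊕ X where X is the current total.
Pile A: need g' = 3⊕2 = 1. Options: 9−1→G=2, 9−3→G=2, 9−5→G=0, 9−6→G=1. Hits: 1.
Pile B: need g' = 1⊕2 = 3. Options: 16−1→G=0, 16−3→G=0, 16−5→G=0, 16−6→G=2. Hits: 0.

1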